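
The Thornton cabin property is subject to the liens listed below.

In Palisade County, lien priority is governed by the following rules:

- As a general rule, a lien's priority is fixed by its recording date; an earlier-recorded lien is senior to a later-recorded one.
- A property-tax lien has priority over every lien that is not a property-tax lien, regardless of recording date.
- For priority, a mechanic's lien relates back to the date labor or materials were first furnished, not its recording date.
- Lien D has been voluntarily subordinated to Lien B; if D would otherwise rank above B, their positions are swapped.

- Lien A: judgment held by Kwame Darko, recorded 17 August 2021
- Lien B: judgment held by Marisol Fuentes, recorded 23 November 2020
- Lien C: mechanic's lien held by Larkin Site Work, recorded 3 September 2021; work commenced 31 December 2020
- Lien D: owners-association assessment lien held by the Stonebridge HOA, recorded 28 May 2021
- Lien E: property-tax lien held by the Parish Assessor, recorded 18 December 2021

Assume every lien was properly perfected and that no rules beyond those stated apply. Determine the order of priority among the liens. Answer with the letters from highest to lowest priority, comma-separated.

First, effective dates: C is treated as recorded 31 December 2020, the work-commencement date.
As a property-tax lien, E is senior to every other lien.
Among the remaining liens, by effective date: B (23 November 2020), C (31 December 2020), D (28 May 2021), A (17 August 2021).
Since D is not senior to B, the subordination leaves the order unchanged.

E, B, C, D, A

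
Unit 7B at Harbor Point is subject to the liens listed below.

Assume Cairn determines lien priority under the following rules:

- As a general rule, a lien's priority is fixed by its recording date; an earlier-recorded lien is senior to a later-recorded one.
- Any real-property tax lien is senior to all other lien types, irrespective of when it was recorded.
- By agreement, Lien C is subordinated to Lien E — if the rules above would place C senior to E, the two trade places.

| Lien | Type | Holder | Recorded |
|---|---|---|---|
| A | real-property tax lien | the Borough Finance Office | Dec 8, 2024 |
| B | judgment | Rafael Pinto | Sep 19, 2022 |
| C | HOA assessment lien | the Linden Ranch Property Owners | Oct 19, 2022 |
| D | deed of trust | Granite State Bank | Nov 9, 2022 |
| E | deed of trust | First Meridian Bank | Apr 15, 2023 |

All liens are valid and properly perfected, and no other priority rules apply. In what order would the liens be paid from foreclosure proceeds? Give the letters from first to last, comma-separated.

A, B, E, D, C

A, as a real-property tax lien, has superpriority and ranks first.
Ordering the rest by effective date: B (Sep 19, 2022), C (Oct 19, 2022), D (Nov 9, 2022), E (Apr 15, 2023).
C would otherwise be senior to E, so under the subordination agreement C and E exchange positions.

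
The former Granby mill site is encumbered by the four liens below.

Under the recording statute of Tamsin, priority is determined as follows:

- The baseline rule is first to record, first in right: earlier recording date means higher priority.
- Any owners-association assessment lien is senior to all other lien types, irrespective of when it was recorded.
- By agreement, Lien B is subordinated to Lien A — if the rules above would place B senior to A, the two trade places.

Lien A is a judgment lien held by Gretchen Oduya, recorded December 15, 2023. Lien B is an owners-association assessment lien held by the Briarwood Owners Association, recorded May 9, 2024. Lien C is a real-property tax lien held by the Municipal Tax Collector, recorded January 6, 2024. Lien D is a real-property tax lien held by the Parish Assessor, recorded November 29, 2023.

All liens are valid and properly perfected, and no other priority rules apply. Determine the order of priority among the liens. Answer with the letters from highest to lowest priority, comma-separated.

As an owners-association assessment lien, B is senior to every other lien.
The other liens, earliest effective date first: D (November 29, 2023), A (December 15, 2023), C (January 6, 2024).
B would otherwise be senior to A, so under the subordination agreement B and A exchange positions.

A, D, B, C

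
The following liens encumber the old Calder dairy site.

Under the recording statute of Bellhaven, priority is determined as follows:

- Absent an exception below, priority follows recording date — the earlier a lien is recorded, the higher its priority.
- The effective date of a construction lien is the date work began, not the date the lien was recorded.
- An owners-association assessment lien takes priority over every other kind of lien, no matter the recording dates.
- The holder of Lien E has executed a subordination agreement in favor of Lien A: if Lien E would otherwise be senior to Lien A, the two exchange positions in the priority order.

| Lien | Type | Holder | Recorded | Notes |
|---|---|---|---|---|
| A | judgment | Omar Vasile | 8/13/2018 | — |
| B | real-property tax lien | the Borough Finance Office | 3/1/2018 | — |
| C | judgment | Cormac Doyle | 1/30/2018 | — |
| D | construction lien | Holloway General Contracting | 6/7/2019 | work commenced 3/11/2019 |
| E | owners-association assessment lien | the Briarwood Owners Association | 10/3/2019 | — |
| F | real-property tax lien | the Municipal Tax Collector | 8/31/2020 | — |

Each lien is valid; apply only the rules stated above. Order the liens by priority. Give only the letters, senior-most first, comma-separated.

Effective dates after the stated exceptions: D's effective date is 3/11/2019, when work began.
E, as an owners-association assessment lien, has superpriority and ranks first.
Remaining liens by effective date: C (1/30/2018), B (3/1/2018), A (8/13/2018), D (3/11/2019), F (8/31/2020).
E is senior to A before the subordination, so the two trade places.

A, C, B, E, D, F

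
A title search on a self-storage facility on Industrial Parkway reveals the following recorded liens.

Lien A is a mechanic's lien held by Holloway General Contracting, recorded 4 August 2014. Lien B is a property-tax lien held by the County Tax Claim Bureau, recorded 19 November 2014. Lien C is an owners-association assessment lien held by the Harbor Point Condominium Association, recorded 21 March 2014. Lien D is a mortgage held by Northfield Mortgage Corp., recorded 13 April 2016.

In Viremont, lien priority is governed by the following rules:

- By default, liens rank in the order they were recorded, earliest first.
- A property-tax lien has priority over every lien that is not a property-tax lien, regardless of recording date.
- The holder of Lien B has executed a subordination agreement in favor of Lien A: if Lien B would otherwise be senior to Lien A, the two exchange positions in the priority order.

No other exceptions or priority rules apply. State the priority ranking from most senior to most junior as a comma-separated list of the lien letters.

A, C, B, D

B, as a property-tax lien, has superpriority and ranks first.
Ordering the rest by effective date: C (21 March 2014), A (4 August 2014), D (13 April 2016).
The subordination applies — B was senior to A — so B and A swap.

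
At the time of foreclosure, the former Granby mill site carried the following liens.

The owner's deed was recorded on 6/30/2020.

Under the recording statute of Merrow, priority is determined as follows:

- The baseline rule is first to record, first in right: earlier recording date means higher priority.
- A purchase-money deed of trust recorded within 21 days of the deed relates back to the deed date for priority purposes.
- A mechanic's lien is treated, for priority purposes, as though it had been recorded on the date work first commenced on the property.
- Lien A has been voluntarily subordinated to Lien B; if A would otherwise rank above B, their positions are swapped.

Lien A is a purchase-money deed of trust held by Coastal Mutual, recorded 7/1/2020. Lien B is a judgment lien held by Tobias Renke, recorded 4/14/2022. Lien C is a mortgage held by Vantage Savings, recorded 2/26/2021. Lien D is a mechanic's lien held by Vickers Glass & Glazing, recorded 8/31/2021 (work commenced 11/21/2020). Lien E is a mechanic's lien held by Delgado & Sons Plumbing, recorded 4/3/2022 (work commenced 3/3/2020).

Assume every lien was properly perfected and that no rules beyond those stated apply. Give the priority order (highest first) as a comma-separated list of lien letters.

First, effective dates: A's effective date is the deed date, 6/30/2020; D's effective date is 11/21/2020, when work began; E relates back to 3/3/2020 (work commenced).
Sorted by effective date: E (3/3/2020), A (6/30/2020), D (11/21/2020), C (2/26/2021), B (4/14/2022).
Because A would otherwise rank above B, the subordination swaps them.

E, B, D, C, A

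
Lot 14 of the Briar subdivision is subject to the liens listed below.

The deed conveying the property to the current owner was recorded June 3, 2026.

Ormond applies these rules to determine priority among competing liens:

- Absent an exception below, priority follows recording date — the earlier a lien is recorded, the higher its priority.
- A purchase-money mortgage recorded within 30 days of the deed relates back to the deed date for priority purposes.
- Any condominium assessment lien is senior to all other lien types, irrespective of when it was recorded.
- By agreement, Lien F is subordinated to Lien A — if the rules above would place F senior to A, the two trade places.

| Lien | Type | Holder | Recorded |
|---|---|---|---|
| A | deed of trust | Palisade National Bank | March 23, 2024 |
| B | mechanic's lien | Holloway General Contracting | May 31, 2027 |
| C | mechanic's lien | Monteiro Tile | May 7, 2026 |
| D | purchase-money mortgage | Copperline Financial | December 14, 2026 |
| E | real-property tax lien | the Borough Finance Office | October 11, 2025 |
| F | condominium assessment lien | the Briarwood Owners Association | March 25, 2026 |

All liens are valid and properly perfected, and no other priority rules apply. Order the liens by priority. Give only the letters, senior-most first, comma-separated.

First, effective dates: D missed the 30-day window (194 days after the deed), so its recording date stands.
F, as a condominium assessment lien, has superpriority and ranks first.
The other liens, earliest effective date first: A (March 23, 2024), E (October 11, 2025), C (May 7, 2026), D (December 14, 2026), B (May 31, 2027).
Because F would otherwise rank above A, the subordination swaps them.

A, F, E, C, D, B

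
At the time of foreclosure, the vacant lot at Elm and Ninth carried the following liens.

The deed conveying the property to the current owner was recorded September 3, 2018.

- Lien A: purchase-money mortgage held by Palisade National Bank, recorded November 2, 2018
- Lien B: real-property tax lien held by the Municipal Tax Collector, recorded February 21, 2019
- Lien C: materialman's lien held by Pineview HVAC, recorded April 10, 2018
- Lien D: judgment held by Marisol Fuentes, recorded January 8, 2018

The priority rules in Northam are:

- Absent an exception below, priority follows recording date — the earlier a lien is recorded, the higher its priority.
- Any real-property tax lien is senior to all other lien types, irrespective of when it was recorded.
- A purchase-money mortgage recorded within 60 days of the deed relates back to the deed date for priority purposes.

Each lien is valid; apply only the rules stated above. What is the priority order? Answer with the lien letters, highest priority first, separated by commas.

B, D, C, A

Effective dates: A's effective date is the deed date, September 3, 2018.
B is a real-property tax lien, so it outranks all other liens regardless of date.
Ordering the rest by effective date: D (January 8, 2018), C (April 10, 2018), A (September 3, 2018).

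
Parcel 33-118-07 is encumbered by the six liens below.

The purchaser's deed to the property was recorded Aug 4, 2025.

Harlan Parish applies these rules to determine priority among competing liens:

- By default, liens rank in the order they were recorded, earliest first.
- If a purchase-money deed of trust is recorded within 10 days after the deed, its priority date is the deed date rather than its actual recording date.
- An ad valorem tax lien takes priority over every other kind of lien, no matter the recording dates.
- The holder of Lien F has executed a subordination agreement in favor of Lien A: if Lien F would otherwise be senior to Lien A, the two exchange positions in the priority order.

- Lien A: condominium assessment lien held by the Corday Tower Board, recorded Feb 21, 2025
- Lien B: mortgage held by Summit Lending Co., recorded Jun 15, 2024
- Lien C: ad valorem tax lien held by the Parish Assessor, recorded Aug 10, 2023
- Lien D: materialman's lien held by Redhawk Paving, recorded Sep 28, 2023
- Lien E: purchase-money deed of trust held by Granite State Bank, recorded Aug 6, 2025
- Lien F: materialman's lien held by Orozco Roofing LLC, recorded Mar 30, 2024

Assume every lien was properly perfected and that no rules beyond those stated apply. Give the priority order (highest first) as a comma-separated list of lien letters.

Adjusting effective dates: E relates back to the deed date Aug 4, 2025.
As an ad valorem tax lien, C is senior to every other lien.
Remaining liens by effective date: D (Sep 28, 2023), F (Mar 30, 2024), B (Jun 15, 2024), A (Feb 21, 2025), E (Aug 4, 2025).
Because F would otherwise rank above A, the subordination swaps them.

C, D, A, B, F, E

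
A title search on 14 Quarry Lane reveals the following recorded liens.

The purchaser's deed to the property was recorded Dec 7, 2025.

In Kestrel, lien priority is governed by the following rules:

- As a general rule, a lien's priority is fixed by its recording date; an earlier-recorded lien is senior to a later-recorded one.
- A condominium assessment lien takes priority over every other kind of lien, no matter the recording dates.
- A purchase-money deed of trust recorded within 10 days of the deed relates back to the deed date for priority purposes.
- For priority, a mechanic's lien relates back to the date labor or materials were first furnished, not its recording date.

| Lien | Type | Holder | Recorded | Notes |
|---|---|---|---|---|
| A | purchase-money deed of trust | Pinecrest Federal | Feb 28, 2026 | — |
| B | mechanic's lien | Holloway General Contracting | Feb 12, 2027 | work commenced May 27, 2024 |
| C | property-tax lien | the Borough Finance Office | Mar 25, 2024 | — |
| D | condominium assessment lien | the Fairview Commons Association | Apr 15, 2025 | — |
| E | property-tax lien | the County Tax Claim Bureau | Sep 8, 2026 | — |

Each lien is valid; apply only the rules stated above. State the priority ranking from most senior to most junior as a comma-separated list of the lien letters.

D, C, B, A, E

First, effective dates: A was recorded 83 days after the deed, outside the 10-day window, so it keeps its recording date; B's effective date is May 27, 2024, when work began.
D, as a condominium assessment lien, has superpriority and ranks first.
Ordering the rest by effective date: C (Mar 25, 2024), B (May 27, 2024), A (Feb 28, 2026), E (Sep 8, 2026).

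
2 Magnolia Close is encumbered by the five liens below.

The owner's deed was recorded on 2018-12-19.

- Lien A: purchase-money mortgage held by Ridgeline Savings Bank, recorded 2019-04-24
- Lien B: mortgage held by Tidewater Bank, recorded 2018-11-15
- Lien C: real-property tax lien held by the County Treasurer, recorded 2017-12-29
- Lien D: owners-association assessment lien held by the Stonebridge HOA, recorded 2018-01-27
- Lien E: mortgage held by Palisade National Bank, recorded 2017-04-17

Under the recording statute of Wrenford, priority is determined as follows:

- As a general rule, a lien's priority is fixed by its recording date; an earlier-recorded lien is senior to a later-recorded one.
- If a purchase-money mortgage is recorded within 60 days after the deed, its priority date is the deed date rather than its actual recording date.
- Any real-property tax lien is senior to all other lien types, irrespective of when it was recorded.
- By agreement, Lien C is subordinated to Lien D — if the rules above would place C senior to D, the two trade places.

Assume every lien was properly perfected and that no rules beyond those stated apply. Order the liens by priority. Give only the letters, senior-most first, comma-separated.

D, E, C, B, A

Adjusting effective dates: A missed the 60-day window (126 days after the deed), so its recording date stands.
As a real-property tax lien, C is senior to every other lien.
Among the remaining liens, by effective date: E (2017-04-17), D (2018-01-27), B (2018-11-15), A (2019-04-24).
Because C would otherwise rank above D, the subordination swaps them.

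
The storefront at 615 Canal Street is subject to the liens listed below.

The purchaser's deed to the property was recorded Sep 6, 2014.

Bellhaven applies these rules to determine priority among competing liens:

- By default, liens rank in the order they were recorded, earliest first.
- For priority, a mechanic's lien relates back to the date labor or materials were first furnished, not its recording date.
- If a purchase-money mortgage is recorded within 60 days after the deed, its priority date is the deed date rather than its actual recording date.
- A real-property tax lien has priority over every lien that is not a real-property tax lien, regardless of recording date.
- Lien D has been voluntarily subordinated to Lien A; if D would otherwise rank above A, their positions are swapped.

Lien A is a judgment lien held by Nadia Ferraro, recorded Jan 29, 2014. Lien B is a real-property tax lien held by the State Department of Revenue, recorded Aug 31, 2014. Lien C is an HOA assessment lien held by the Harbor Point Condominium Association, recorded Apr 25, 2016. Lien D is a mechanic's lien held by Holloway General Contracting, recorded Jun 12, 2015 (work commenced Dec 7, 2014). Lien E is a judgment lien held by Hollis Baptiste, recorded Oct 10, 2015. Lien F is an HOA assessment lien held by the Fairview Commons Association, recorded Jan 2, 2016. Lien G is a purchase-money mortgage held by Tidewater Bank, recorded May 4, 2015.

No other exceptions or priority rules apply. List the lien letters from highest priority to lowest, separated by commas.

B, A, D, G, E, F, C

Effective dates after the stated exceptions: D's effective date is Dec 7, 2014, when work began; G missed the 60-day window (240 days after the deed), so its recording date stands.
As a real-property tax lien, B is senior to every other lien.
Among the remaining liens, by effective date: A (Jan 29, 2014), D (Dec 7, 2014), G (May 4, 2015), E (Oct 10, 2015), F (Jan 2, 2016), C (Apr 25, 2016).
D already ranks below A; the subordination has no effect.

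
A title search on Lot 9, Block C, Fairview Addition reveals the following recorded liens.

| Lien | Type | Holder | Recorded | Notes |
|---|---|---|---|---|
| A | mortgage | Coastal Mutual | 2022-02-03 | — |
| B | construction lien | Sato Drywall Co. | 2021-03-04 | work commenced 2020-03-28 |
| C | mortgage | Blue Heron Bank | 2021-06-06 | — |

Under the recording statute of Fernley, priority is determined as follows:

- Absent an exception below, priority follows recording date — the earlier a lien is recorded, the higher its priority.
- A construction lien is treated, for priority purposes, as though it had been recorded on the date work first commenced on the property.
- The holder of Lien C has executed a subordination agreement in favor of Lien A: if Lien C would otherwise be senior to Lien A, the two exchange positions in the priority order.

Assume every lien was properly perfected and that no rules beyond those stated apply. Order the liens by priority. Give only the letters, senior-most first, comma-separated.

B, A, C

Adjusting effective dates: B relates back to 2020-03-28 (work commenced).
Ordering by effective date: B (2020-03-28), C (2021-06-06), A (2022-02-03).
The subordination applies — C was senior to A — so C and A swap.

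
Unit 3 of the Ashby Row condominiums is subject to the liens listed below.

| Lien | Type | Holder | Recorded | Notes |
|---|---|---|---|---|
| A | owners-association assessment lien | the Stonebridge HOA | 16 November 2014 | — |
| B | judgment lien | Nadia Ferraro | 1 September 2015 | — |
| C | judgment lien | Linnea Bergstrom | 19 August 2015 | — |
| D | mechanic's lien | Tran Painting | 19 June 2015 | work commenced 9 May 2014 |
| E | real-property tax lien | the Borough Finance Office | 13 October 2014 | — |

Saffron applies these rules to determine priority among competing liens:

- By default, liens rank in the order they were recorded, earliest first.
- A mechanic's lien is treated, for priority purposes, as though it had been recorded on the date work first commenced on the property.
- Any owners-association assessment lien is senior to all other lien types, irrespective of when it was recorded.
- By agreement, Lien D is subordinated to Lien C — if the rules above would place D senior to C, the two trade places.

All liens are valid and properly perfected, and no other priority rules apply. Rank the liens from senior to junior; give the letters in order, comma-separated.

First, effective dates: D is treated as recorded 9 May 2014, the work-commencement date.
A is an owners-association assessment lien and takes priority over every other lien.
Ordering the rest by effective date: D (9 May 2014), E (13 October 2014), C (19 August 2015), B (1 September 2015).
D is senior to C before the subordination, so the two trade places.

A, C, E, D, B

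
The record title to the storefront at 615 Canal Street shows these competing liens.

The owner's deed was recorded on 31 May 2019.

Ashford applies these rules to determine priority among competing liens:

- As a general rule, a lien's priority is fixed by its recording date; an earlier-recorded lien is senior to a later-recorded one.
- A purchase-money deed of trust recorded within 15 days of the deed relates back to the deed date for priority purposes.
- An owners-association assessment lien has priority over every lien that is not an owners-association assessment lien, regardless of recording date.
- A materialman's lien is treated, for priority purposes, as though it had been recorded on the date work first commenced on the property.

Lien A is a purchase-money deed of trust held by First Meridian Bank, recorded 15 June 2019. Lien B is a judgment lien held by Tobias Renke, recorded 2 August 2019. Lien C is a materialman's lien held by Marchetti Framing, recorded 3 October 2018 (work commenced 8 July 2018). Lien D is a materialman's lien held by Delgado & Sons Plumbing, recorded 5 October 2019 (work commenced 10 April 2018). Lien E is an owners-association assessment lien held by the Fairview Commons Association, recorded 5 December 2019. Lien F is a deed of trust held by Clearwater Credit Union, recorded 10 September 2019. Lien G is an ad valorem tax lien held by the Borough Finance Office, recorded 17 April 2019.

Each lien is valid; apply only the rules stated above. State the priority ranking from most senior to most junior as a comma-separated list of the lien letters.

E, D, C, G, A, B, F

First, effective dates: A was recorded within the 15-day window, so its effective date is the deed date 31 May 2019; C is treated as recorded 8 July 2018, the work-commencement date; D is treated as recorded 10 April 2018, the work-commencement date.
E is an owners-association assessment lien and takes priority over every other lien.
Ordering the rest by effective date: D (10 April 2018), C (8 July 2018), G (17 April 2019), A (31 May 2019), B (2 August 2019), F (10 September 2019).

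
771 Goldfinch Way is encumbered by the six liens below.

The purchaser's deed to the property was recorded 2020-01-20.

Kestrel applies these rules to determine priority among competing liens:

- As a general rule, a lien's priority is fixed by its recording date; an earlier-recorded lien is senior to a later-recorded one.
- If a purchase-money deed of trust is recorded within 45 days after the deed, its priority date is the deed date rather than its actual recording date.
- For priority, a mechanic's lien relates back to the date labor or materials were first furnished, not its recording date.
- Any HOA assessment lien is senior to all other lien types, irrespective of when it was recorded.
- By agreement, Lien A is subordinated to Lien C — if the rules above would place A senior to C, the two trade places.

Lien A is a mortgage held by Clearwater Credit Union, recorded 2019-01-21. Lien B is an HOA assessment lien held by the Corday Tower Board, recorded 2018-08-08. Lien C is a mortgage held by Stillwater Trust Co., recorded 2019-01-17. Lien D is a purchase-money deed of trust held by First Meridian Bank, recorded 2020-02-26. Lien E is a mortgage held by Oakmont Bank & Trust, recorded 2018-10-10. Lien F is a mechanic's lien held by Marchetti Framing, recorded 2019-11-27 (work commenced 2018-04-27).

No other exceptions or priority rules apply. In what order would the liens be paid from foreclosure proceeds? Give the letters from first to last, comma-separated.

Effective dates after the stated exceptions: D relates back to the deed date 2020-01-20; F relates back to 2018-04-27 (work commenced).
B, as an HOA assessment lien, has superpriority and ranks first.
The other liens, earliest effective date first: F (2018-04-27), E (2018-10-10), C (2019-01-17), A (2019-01-21), D (2020-01-20).
Since A is not senior to C, the subordination leaves the order unchanged.

B, F, E, C, A, D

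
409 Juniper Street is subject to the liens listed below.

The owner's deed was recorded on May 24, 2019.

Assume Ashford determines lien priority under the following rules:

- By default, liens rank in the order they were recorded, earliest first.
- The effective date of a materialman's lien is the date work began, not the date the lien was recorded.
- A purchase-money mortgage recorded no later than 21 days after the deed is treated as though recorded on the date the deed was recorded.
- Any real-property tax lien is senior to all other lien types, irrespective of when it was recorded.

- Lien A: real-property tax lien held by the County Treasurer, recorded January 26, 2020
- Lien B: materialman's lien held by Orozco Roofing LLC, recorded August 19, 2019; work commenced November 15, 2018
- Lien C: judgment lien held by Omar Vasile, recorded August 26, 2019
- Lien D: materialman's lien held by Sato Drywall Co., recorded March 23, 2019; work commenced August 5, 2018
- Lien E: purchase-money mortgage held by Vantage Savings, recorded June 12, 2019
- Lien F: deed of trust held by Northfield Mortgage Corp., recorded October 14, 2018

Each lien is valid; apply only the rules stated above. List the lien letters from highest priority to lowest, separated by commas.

A, D, F, B, E, C

First, effective dates: B is treated as recorded November 15, 2018, the work-commencement date; D's effective date is August 5, 2018, when work began; E relates back to the deed date May 24, 2019.
A, as a real-property tax lien, has superpriority and ranks first.
Among the remaining liens, by effective date: D (August 5, 2018), F (October 14, 2018), B (November 15, 2018), E (May 24, 2019), C (August 26, 2019).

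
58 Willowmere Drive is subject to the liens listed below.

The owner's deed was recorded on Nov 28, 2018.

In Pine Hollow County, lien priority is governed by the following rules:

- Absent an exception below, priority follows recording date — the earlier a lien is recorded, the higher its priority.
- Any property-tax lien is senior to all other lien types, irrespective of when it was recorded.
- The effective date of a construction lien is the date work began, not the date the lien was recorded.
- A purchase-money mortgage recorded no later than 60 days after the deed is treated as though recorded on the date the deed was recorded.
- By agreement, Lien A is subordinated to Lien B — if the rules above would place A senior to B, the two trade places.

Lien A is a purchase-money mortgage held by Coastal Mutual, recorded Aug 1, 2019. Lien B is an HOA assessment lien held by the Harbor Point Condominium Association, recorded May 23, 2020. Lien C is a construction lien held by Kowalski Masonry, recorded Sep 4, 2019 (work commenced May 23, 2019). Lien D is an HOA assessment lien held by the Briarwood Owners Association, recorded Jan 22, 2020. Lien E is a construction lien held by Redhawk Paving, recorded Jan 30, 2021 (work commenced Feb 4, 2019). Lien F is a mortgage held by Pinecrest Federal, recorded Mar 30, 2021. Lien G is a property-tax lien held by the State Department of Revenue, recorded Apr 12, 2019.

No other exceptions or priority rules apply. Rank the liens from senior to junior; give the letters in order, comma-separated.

G, E, C, B, D, A, F

Adjusting effective dates: A was recorded 246 days after the deed, outside the 60-day window, so it keeps its recording date; C relates back to May 23, 2019 (work commenced); E relates back to Feb 4, 2019 (work commenced).
G, as a property-tax lien, has superpriority and ranks first.
Ordering the rest by effective date: E (Feb 4, 2019), C (May 23, 2019), A (Aug 1, 2019), D (Jan 22, 2020), B (May 23, 2020), F (Mar 30, 2021).
Because A would otherwise rank above B, the subordination swaps them.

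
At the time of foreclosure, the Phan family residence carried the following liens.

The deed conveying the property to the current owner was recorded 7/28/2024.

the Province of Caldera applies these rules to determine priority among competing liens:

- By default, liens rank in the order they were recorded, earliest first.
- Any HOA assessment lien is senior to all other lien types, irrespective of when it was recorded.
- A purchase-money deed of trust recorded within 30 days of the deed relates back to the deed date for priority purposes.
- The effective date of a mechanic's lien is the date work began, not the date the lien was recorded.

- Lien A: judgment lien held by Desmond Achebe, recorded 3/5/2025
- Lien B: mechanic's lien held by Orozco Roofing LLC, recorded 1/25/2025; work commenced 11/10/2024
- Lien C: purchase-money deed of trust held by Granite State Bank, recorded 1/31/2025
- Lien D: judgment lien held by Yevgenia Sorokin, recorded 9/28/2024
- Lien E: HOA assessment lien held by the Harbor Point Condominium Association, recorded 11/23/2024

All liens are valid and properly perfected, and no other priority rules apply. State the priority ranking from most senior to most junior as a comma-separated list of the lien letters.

First, effective dates: B is treated as recorded 11/10/2024, the work-commencement date; C was recorded 187 days after the deed, outside the 30-day window, so it keeps its recording date.
E is an HOA assessment lien and takes priority over every other lien.
The other liens, earliest effective date first: D (9/28/2024), B (11/10/2024), C (1/31/2025), A (3/5/2025).

E, D, B, C, A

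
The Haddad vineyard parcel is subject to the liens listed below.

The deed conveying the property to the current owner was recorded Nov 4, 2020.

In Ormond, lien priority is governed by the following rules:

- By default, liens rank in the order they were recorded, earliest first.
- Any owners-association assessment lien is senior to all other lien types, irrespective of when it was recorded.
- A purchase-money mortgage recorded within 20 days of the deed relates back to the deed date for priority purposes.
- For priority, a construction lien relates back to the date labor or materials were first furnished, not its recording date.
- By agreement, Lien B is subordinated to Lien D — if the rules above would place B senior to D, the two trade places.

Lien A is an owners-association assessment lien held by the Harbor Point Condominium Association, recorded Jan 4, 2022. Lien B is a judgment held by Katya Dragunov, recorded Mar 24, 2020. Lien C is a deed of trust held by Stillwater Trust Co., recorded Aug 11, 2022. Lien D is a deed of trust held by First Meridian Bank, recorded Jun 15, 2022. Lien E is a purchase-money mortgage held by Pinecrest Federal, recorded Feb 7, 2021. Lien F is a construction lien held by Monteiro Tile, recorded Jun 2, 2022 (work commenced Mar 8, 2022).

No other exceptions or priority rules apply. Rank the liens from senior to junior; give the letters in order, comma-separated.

A, D, E, F, B, C

Effective dates after the stated exceptions: E was recorded 95 days after the deed, outside the 20-day window, so it keeps its recording date; F is treated as recorded Mar 8, 2022, the work-commencement date.
A, as an owners-association assessment lien, has superpriority and ranks first.
Remaining liens by effective date: B (Mar 24, 2020), E (Feb 7, 2021), F (Mar 8, 2022), D (Jun 15, 2022), C (Aug 11, 2022).
B would otherwise be senior to D, so under the subordination agreement B and D exchange positions.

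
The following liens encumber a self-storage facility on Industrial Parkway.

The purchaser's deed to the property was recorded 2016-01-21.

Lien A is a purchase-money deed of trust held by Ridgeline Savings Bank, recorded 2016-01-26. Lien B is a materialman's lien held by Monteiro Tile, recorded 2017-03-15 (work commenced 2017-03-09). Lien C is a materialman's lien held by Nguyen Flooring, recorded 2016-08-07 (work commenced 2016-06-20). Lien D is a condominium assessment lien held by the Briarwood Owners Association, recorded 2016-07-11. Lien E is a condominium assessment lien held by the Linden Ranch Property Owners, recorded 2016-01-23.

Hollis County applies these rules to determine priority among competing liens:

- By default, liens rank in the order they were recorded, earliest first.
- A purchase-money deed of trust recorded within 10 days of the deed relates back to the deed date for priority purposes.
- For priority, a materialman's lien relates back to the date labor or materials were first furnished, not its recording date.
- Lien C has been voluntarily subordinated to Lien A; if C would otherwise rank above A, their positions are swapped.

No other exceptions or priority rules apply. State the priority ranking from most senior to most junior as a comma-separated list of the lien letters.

A, E, C, D, B

Adjusting effective dates: A's effective date is the deed date, 2016-01-21; B's effective date is 2017-03-09, when work began; C's effective date is 2016-06-20, when work began.
By effective date: A (2016-01-21), E (2016-01-23), C (2016-06-20), D (2016-07-11), B (2017-03-09).
Since C is not senior to A, the subordination leaves the order unchanged.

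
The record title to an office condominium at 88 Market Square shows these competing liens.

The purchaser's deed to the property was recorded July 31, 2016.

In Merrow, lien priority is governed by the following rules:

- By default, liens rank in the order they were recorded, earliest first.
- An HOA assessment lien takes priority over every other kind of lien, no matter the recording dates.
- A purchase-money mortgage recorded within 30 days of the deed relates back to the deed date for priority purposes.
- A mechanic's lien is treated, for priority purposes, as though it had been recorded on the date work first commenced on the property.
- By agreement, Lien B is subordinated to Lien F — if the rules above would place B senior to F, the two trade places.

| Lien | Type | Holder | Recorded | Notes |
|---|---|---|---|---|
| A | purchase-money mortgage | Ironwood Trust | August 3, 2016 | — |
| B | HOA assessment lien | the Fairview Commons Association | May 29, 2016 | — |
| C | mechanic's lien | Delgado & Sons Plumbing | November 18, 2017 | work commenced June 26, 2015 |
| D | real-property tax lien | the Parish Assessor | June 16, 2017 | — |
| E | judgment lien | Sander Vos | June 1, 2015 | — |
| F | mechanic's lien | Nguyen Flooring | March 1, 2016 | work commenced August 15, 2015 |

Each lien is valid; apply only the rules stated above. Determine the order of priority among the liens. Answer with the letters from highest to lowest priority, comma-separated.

F, E, C, B, A, D

Effective dates after the stated exceptions: A's effective date is the deed date, July 31, 2016; C is treated as recorded June 26, 2015, the work-commencement date; F relates back to August 15, 2015 (work commenced).
As an HOA assessment lien, B is senior to every other lien.
Among the remaining liens, by effective date: E (June 1, 2015), C (June 26, 2015), F (August 15, 2015), A (July 31, 2016), D (June 16, 2017).
B would otherwise be senior to F, so under the subordination agreement B and F exchange positions.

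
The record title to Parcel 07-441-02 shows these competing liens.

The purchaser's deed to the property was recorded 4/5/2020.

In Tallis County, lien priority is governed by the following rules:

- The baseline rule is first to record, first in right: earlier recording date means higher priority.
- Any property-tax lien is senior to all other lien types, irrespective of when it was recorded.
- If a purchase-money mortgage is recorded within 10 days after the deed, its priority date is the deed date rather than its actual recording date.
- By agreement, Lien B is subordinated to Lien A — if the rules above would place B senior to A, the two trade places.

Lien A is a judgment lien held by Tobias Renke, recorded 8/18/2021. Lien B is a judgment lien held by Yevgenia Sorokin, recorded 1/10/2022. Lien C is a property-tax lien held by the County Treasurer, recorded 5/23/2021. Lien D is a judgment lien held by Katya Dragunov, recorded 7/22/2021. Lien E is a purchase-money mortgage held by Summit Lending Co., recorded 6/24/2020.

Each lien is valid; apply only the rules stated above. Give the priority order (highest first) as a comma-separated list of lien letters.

Adjusting effective dates: E missed the 10-day window (80 days after the deed), so its recording date stands.
C is a property-tax lien, so it outranks all other liens regardless of date.
Ordering the rest by effective date: E (6/24/2020), D (7/22/2021), A (8/18/2021), B (1/10/2022).
Since B is not senior to A, the subordination leaves the order unchanged.

C, E, D, A, B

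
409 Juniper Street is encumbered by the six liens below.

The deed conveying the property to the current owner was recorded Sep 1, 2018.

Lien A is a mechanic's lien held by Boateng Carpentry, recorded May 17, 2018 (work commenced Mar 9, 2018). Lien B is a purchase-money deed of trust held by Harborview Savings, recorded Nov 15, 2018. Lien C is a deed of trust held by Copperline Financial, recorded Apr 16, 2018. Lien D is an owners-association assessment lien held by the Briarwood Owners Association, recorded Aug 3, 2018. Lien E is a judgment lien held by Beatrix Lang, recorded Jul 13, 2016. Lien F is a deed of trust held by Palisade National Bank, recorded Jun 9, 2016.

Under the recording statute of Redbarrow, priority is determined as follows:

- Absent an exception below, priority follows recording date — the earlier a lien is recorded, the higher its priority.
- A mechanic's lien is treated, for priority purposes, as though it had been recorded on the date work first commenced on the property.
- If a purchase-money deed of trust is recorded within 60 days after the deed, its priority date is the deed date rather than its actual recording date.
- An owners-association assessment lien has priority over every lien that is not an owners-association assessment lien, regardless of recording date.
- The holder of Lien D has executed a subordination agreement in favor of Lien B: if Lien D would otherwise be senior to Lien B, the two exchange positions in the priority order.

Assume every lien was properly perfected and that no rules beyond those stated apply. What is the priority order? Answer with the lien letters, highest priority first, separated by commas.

Effective dates: A's effective date is Mar 9, 2018, when work began; B missed the 60-day window (75 days after the deed), so its recording date stands.
D is an owners-association assessment lien, so it outranks all other liens regardless of date.
Remaining liens by effective date: F (Jun 9, 2016), E (Jul 13, 2016), A (Mar 9, 2018), C (Apr 16, 2018), B (Nov 15, 2018).
Because D would otherwise rank above B, the subordination swaps them.

B, F, E, A, C, D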